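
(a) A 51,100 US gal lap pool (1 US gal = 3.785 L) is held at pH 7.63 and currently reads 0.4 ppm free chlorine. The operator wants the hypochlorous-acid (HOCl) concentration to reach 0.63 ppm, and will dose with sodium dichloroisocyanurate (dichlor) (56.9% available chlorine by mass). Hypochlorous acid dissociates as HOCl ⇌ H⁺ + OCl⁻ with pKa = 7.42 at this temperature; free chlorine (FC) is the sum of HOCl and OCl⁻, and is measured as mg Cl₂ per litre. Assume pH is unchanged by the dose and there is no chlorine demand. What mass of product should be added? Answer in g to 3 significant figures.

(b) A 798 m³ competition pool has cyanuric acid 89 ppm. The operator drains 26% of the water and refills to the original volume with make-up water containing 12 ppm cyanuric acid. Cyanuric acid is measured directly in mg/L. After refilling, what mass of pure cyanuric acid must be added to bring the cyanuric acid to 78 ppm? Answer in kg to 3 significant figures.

(a) Volume: 51,100 US gal × 3.785 L/gal = 193,414 L.
(a) [OCl⁻]/[HOCl] = 10^(pH − pKa) = 10^(7.63 − 7.42) = 1.622; fraction as HOCl = 1/(1 + 1.622) = 0.3814.
(a) Free chlorine required for 0.63 ppm HOCl: 0.63 / 0.3814 = 1.652 ppm.
(a) FC to add: 1.652 − 0.4 = 1.252 mg/L as Cl₂.
(a) Cl₂ equivalent: 1.252 mg/L × 193,414 L = 242.1 g.
(a) Product at 56.9% available Cl: 242.1 / 0.569 = 425.5 g.

(b) Volume: 798 m³ = 798,000 L.
(b) After draining 26% and refilling: 89 × 0.74 + 12 × 0.26 = 68.98 ppm.
(b) Deficit to target: 78 − 68.98 = 9.02 mg/L.
(b) Mass: 9.02 mg/L × 798,000 L = 7198 g cyanuric acid.

(a) 425 g; (b) 7.20 kg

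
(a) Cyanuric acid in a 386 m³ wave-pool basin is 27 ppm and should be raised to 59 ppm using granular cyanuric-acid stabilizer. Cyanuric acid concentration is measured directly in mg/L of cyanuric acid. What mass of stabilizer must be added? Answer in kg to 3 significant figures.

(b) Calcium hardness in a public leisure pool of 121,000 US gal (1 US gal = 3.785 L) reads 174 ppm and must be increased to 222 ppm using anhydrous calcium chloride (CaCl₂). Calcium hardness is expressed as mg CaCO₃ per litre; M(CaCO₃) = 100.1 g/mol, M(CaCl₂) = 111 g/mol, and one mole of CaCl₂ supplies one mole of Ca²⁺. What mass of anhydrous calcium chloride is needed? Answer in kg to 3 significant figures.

(a) 12.4 kg; (b) 24.4 kg

(a) Volume: 386 m³ = 386,000 L.
(a) CYA to add: (59 − 27) = 32 mg/L × 386,000 L = 12,350 g cyanuric acid.

(b) Volume: 121,000 US gal × 3.785 L/gal = 457,985 L.
(b) Hardness to add: (222 − 174) = 48 mg/L as CaCO₃ × 457,985 L = 21,980 g as CaCO₃.
(b) Moles of Ca²⁺ (1 mol Ca²⁺ ≡ 1 mol CaCO₃): 21,980 / 100.1 g/mol = 219.6 mol.
(b) Mass of CaCl₂: 219.6 × 111 = 24,380 g.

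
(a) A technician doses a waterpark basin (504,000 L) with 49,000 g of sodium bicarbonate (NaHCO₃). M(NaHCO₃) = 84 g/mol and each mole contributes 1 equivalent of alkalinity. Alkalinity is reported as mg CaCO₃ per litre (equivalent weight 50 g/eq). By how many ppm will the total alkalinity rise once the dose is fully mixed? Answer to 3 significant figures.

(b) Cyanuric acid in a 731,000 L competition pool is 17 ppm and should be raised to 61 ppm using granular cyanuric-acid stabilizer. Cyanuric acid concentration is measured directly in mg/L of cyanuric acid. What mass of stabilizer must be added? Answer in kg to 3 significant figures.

(a) Moles of NaHCO₃: 49,000 g ÷ 84 g/mol = 583.3 mol → 583.3 eq of alkalinity.
(a) As CaCO₃: 583.3 eq × 50 g/eq = 29,170 g.
(a) Rise: 29,170 g / 504,000 L × 1000 = 57.87 mg/L.

(b) CYA to add: (61 − 17) = 44 mg/L × 731,000 L = 32,160 g cyanuric acid.

(a) 57.9 ppm; (b) 32.2 kg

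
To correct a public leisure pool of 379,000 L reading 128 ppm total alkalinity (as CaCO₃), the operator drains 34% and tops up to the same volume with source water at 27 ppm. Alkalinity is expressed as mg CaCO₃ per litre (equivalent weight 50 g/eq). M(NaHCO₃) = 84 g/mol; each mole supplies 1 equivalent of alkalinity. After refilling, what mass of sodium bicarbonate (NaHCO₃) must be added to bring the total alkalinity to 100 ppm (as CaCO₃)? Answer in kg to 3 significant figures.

4.04 kg

After draining 34% and refilling: 128 × 0.66 + 27 × 0.34 = 93.66 ppm.
Deficit to target: 100 − 93.66 = 6.34 mg/L.
As CaCO₃: 6.34 mg/L × 379,000 L = 2403 g; ÷ 50 g/eq ÷ 1 = 48.06 mol NaHCO₃.
Mass: 48.06 × 84 = 4037 g.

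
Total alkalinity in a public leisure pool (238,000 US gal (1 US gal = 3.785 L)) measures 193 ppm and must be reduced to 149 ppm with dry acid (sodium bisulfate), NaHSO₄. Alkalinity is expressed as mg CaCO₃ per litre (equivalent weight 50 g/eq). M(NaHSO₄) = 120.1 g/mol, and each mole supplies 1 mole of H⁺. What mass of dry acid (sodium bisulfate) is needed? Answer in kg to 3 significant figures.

95.2 kg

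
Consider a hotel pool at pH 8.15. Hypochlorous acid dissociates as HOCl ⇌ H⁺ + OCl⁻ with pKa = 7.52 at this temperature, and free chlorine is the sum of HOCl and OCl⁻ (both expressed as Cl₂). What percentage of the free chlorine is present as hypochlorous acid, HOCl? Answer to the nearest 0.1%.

[OCl⁻]/[HOCl] = 10^(pH − pKa) = 10^(8.15 − 7.52) = 10^0.63 = 4.266.
Fraction as HOCl = 1 / (1 + 4.266) = 0.1899.

19.0%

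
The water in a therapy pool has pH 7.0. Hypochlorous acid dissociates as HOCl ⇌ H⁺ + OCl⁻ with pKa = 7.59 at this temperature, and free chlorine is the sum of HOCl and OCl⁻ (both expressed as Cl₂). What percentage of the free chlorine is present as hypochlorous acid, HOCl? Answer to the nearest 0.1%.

79.6%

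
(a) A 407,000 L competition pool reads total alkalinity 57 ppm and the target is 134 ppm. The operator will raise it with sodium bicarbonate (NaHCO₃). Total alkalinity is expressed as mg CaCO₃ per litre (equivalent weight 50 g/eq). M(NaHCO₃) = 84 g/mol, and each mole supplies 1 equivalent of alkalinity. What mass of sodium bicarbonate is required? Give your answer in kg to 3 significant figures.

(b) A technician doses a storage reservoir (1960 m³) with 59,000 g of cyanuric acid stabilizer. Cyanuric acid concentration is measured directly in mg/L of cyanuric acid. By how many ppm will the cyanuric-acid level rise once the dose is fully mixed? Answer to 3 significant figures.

(a) Alkalinity to add: (134 − 57) = 77 mg/L as CaCO₃ × 407,000 L = 31,340 g as CaCO₃.
(a) Equivalents: 31,340 g ÷ 50 g/eq = 626.8 eq.
(a) NaHCO₃ supplies 1 eq per mole → 626.8 mol.
(a) Mass: 626.8 mol × 84 g/mol = 52,650 g.

(b) Volume: 1960 m³ = 1,960,000 L.
(b) Rise: 59,000 g / 1,960,000 L × 1000 = 30.1 mg/L.

(a) 52.6 kg; (b) 30.1 ppm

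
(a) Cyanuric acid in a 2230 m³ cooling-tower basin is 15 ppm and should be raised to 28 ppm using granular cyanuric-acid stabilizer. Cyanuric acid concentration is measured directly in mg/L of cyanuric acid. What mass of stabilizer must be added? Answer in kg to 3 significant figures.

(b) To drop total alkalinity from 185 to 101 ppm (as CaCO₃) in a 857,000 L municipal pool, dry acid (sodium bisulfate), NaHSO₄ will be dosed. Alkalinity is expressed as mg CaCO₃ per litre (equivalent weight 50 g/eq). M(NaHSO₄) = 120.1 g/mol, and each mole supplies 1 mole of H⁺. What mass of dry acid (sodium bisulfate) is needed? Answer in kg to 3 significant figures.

(a) 29.0 kg; (b) 173 kg

(a) Volume: 2230 m³ = 2,230,000 L.
(a) CYA to add: (28 − 15) = 13 mg/L × 2,230,000 L = 28,990 g cyanuric acid.

(b) Alkalinity to neutralize: (185 − 101) = 84 mg/L as CaCO₃ × 857,000 L = 71,990 g as CaCO₃.
(b) Equivalents of H⁺ required: 71,990 ÷ 50 g/eq = 1440 eq = 1440 mol NaHSO₄.
(b) Mass of NaHSO₄: 1440 × 120.1 = 172,900 g.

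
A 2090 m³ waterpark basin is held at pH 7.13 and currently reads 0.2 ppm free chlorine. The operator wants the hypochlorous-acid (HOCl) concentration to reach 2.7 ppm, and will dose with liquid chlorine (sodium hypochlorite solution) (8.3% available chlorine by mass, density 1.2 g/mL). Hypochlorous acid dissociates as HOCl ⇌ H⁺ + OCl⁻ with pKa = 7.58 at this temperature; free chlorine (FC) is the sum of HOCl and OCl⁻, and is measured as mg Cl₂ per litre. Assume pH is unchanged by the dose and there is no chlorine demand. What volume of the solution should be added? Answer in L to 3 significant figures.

72.6 L

Volume: 2090 m³ = 2,090,000 L.
[OCl⁻]/[HOCl] = 10^(pH − pKa) = 10^(7.13 − 7.58) = 0.3548; fraction as HOCl = 1/(1 + 0.3548) = 0.7381.
Free chlorine required for 2.7 ppm HOCl: 2.7 / 0.7381 = 3.658 ppm.
FC to add: 3.658 − 0.2 = 3.458 mg/L as Cl₂.
Cl₂ equivalent: 3.458 mg/L × 2,090,000 L = 7227 g.
Product at 8.3% available Cl: 7227 / 0.083 = 87,070 g.
Volume: 87,070 g ÷ 1.2 g/mL = 72,560 mL.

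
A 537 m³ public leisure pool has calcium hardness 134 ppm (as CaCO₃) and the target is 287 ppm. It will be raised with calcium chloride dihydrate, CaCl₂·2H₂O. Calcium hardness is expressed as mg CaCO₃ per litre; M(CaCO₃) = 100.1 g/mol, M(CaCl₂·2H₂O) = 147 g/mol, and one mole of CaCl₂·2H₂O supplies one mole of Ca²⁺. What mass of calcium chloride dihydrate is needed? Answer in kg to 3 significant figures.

Volume: 537 m³ = 537,000 L.
Hardness to add: (287 − 134) = 153 mg/L as CaCO₃ × 537,000 L = 82,160 g as CaCO₃.
Moles of Ca²⁺ (1 mol Ca²⁺ ≡ 1 mol CaCO₃): 82,160 / 100.1 g/mol = 820.8 mol.
Mass of CaCl₂·2H₂O: 820.8 × 147 = 120,700 g.

121 kg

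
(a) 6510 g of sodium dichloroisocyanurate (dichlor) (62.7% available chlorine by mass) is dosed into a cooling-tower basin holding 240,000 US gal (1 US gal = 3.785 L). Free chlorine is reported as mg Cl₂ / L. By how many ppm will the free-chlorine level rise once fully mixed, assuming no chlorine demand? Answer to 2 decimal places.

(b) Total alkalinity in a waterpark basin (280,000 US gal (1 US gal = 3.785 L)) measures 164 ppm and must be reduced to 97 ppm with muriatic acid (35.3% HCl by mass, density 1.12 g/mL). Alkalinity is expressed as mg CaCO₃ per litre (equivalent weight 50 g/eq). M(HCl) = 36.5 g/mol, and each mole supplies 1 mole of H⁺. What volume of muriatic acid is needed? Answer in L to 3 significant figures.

(a) Volume: 240,000 US gal × 3.785 L/gal = 908,400 L.
(a) Available chlorine delivered: 6510 g × 0.627 = 4082 g as Cl₂.
(a) Concentration rise: 4082 g / 908,400 L = 4.493 mg/L = 4.49 ppm.

(b) Volume: 280,000 US gal × 3.785 L/gal = 1,059,800 L.
(b) Alkalinity to neutralize: (164 − 97) = 67 mg/L as CaCO₃ × 1,059,800 L = 71,010 g as CaCO₃.
(b) Equivalents of H⁺ required: 71,010 ÷ 50 g/eq = 1420 eq = 1420 mol HCl.
(b) Mass of HCl: 1420 × 36.5 = 51,830 g.
(b) Mass of 35.3% solution: 51,830 / 0.353 = 146,800 g.
(b) Volume: 146,800 g ÷ 1.12 g/mL = 131,100 mL.

(a) 4.49 ppm; (b) 131 L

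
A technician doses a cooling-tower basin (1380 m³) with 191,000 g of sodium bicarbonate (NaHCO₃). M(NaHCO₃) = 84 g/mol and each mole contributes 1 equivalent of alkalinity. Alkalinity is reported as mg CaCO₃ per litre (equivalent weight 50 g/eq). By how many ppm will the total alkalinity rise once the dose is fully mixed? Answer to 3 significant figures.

Volume: 1380 m³ = 1,380,000 L.
Moles of NaHCO₃: 191,000 g ÷ 84 g/mol = 2274 mol → 2274 eq of alkalinity.
As CaCO₃: 2274 eq × 50 g/eq = 113,700 g.
Rise: 113,700 g / 1,380,000 L × 1000 = 82.38 mg/L.

82.4 ppm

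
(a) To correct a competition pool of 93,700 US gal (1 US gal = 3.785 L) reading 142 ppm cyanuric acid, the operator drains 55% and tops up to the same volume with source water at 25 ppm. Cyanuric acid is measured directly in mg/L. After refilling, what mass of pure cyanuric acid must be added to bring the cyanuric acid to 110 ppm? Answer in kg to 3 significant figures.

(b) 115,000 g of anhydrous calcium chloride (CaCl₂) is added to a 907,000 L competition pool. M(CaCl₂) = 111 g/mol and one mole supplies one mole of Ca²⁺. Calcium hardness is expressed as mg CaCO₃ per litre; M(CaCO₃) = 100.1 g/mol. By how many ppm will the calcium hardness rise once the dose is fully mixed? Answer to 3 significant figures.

(a) 11.5 kg; (b) 114 ppm

(a) Volume: 93,700 US gal × 3.785 L/gal = 354,654 L.
(a) After draining 55% and refilling: 142 × 0.45 + 25 × 0.55 = 77.65 ppm.
(a) Deficit to target: 110 − 77.65 = 32.35 mg/L.
(a) Mass: 32.35 mg/L × 354,654 L = 11,470 g cyanuric acid.

(b) Moles of Ca²⁺: 115,000 g ÷ 111 g/mol = 1036 mol.
(b) As CaCO₃: 1036 mol × 100.1 g/mol = 103,700 g.
(b) Rise: 103,700 g / 907,000 L × 1000 = 114.3 mg/L.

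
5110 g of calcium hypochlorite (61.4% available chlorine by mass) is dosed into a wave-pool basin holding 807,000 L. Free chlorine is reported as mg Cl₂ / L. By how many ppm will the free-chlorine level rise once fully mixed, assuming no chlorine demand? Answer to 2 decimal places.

Available chlorine delivered: 5110 g × 0.614 = 3138 g as Cl₂.
Concentration rise: 3138 g / 807,000 L = 3.888 mg/L = 3.89 ppm.

3.89 ppm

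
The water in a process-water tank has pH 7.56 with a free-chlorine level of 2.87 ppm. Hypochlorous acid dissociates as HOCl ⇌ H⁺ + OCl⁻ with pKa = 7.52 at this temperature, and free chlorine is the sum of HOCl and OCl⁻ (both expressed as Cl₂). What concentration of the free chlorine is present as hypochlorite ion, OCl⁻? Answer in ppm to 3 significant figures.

1.50 ppm

[OCl⁻]/[HOCl] = 10^(pH − pKa) = 10^(7.56 − 7.52) = 10^0.04 = 1.096.
Fraction as HOCl = 1 / (1 + 1.096) = 0.477.
OCl⁻ = (1 − 0.477) × 2.87 ppm = 1.501 ppm.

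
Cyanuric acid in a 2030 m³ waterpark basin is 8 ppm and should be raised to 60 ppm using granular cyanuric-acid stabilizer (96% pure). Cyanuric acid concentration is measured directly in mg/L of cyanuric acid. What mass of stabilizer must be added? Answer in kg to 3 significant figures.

110 kg

Volume: 2030 m³ = 2,030,000 L.
CYA to add: (60 − 8) = 52 mg/L × 2,030,000 L = 105,600 g cyanuric acid.
At 96% purity: 105,600 / 0.96 = 110,000 g product.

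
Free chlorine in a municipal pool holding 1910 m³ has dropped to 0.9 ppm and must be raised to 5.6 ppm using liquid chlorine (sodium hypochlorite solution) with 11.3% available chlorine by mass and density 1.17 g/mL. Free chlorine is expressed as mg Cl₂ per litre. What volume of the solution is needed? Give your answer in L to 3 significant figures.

67.9 L

Volume: 1910 m³ = 1,910,000 L.
Chlorine deficit: 5.6 − 0.9 = 4.7 ppm = 4.7 mg/L as Cl₂.
Cl₂ equivalent needed: 4.7 mg/L × 1,910,000 L = 8,977,000 mg = 8977 g.
Product at 11.3% available chlorine: 8977 / 0.113 = 79,440 g.
Volume at density 1.17 g/mL: 79,440 g ÷ 1.17 g/mL = 67,900 mL.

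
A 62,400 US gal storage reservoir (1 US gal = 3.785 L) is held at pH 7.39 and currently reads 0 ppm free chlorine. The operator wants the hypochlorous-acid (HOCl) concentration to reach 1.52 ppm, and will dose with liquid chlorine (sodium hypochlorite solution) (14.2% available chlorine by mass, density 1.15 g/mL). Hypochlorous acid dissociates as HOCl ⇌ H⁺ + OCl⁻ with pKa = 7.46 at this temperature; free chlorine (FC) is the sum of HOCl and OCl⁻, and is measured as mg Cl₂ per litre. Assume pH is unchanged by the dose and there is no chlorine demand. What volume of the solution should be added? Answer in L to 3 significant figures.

Volume: 62,400 US gal × 3.785 L/gal = 236,184 L.
[OCl⁻]/[HOCl] = 10^(pH − pKa) = 10^(7.39 − 7.46) = 0.8511; fraction as HOCl = 1/(1 + 0.8511) = 0.5402.
Free chlorine required for 1.52 ppm HOCl: 1.52 / 0.5402 = 2.814 ppm.
FC to add: 2.814 − 0 = 2.814 mg/L as Cl₂.
Cl₂ equivalent: 2.814 mg/L × 236,184 L = 664.6 g.
Product at 14.2% available Cl: 664.6 / 0.142 = 4680 g.
Volume: 4680 g ÷ 1.15 g/mL = 4070 mL.

4.07 L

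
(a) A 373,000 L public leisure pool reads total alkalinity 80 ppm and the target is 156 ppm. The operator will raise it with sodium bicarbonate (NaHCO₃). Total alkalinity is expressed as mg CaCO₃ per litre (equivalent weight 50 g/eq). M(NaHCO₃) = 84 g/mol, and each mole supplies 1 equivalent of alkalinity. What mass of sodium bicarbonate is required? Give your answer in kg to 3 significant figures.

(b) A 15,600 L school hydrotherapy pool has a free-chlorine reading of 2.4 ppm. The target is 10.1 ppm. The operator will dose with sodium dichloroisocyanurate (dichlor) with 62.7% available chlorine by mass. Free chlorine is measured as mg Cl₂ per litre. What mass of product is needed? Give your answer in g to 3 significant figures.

(a) 47.6 kg; (b) 192 g

(a) Alkalinity to add: (156 − 80) = 76 mg/L as CaCO₃ × 373,000 L = 28,350 g as CaCO₃.
(a) Equivalents: 28,350 g ÷ 50 g/eq = 567 eq.
(a) NaHCO₃ supplies 1 eq per mole → 567 mol.
(a) Mass: 567 mol × 84 g/mol = 47,620 g.

(b) Chlorine deficit: 10.1 − 2.4 = 7.7 ppm = 7.7 mg/L as Cl₂.
(b) Cl₂ equivalent needed: 7.7 mg/L × 15,600 L = 120,100 mg = 120.1 g.
(b) Product at 62.7% available chlorine: 120.1 / 0.627 = 191.6 g.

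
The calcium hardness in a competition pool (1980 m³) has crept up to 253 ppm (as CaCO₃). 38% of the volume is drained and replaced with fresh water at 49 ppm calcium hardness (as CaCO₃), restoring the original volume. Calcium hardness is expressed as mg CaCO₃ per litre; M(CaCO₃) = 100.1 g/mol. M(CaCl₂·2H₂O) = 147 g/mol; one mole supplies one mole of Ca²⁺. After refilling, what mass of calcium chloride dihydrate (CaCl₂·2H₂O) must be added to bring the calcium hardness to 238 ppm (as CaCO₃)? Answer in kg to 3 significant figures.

Volume: 1980 m³ = 1,980,000 L.
After draining 38% and refilling: 253 × 0.62 + 49 × 0.38 = 175.48 ppm.
Deficit to target: 238 − 175.48 = 62.52 mg/L.
As CaCO₃: 62.52 mg/L × 1,980,000 L = 123,800 g; ÷ 100.1 = 1237 mol Ca²⁺.
Mass: 1237 × 147 = 181,800 g.

182 kg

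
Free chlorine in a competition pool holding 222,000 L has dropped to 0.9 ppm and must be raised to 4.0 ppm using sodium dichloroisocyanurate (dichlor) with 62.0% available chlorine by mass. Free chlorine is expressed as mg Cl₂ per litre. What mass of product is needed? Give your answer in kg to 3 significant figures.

Chlorine deficit: 4.0 − 0.9 = 3.1 ppm = 3.1 mg/L as Cl₂.
Cl₂ equivalent needed: 3.1 mg/L × 222,000 L = 688,200 mg = 688.2 g.
Product at 62.0% available chlorine: 688.2 / 0.62 = 1110 g.

1.11 kg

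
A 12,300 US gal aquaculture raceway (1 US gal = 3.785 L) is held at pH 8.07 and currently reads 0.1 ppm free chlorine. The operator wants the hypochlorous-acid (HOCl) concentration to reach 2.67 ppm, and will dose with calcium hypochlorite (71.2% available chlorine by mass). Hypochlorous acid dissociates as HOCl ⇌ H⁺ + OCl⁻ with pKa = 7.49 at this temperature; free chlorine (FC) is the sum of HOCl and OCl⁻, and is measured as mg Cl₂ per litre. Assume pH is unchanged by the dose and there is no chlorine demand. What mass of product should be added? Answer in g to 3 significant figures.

832 g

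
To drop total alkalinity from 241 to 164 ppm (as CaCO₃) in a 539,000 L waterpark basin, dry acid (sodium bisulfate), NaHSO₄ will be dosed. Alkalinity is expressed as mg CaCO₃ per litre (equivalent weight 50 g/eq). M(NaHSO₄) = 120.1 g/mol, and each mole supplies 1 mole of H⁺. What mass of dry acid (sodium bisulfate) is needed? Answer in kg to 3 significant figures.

Alkalinity to neutralize: (241 − 164) = 77 mg/L as CaCO₃ × 539,000 L = 41,500 g as CaCO₃.
Equivalents of H⁺ required: 41,500 ÷ 50 g/eq = 830.1 eq = 830.1 mol NaHSO₄.
Mass of NaHSO₄: 830.1 × 120.1 = 99,690 g.

99.7 kg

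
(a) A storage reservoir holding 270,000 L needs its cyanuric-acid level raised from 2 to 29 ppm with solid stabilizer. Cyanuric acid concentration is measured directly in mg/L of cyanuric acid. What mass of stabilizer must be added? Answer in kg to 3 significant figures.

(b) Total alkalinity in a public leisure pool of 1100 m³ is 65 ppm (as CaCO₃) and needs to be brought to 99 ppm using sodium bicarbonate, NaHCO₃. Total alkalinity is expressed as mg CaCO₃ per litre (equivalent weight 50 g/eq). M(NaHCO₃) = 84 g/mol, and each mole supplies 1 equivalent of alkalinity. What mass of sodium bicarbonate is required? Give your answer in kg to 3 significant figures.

(a) CYA to add: (29 − 2) = 27 mg/L × 270,000 L = 7290 g cyanuric acid.

(b) Volume: 1100 m³ = 1,100,000 L.
(b) Alkalinity to add: (99 − 65) = 34 mg/L as CaCO₃ × 1,100,000 L = 37,400 g as CaCO₃.
(b) Equivalents: 37,400 g ÷ 50 g/eq = 748 eq.
(b) NaHCO₃ supplies 1 eq per mole → 748 mol.
(b) Mass: 748 mol × 84 g/mol = 62,830 g.

(a) 7.29 kg; (b) 62.8 kg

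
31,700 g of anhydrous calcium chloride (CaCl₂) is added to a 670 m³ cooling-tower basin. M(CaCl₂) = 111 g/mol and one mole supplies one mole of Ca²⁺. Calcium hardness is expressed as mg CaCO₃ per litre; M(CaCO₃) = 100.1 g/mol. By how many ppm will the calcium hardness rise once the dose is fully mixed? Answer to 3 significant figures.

42.7 ppm

Volume: 670 m³ = 670,000 L.
Moles of Ca²⁺: 31,700 g ÷ 111 g/mol = 285.6 mol.
As CaCO₃: 285.6 mol × 100.1 g/mol = 28,590 g.
Rise: 28,590 g / 670,000 L × 1000 = 42.67 mg/L.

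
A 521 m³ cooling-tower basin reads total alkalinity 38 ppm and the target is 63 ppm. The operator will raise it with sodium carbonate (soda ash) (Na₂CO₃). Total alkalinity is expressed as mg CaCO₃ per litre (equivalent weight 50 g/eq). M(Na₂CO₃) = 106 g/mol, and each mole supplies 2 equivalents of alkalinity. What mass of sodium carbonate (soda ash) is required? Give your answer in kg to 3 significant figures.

13.8 kg

Volume: 521 m³ = 521,000 L.
Alkalinity to add: (63 − 38) = 25 mg/L as CaCO₃ × 521,000 L = 13,020 g as CaCO₃.
Equivalents: 13,020 g ÷ 50 g/eq = 260.5 eq.
Each mole of Na₂CO₃ supplies 2 eq, so 260.5 / 2 = 130.2 mol.
Mass: 130.2 mol × 106 g/mol = 13,810 g.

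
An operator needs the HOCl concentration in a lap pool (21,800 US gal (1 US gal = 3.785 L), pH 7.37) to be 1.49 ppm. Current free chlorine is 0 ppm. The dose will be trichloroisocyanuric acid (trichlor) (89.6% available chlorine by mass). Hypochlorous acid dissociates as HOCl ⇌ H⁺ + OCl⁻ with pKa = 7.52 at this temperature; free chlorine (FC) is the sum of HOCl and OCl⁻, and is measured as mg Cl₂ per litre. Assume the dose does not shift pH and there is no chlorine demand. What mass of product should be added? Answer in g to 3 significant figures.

Volume: 21,800 US gal × 3.785 L/gal = 82,513 L.
[OCl⁻]/[HOCl] = 10^(pH − pKa) = 10^(7.37 − 7.52) = 0.7079; fraction as HOCl = 1/(1 + 0.7079) = 0.5855.
Free chlorine required for 1.49 ppm HOCl: 1.49 / 0.5855 = 2.545 ppm.
FC to add: 2.545 − 0 = 2.545 mg/L as Cl₂.
Cl₂ equivalent: 2.545 mg/L × 82,513 L = 210 g.
Product at 89.6% available Cl: 210 / 0.896 = 234.4 g.

234 g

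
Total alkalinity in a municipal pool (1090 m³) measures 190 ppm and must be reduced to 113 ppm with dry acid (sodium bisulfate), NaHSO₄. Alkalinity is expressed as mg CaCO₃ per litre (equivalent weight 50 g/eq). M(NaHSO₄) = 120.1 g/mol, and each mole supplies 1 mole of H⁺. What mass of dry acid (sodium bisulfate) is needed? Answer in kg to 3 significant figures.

202 kg

Volume: 1090 m³ = 1,090,000 L.
Alkalinity to neutralize: (190 − 113) = 77 mg/L as CaCO₃ × 1,090,000 L = 83,930 g as CaCO₃.
Equivalents of H⁺ required: 83,930 ÷ 50 g/eq = 1679 eq = 1679 mol NaHSO₄.
Mass of NaHSO₄: 1679 × 120.1 = 201,600 g.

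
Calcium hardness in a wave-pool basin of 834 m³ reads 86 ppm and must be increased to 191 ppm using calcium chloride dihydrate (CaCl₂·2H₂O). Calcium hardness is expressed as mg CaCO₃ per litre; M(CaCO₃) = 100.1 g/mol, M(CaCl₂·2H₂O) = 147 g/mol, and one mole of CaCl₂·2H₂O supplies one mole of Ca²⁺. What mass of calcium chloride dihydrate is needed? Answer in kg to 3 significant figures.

129 kg

Volume: 834 m³ = 834,000 L.
Hardness to add: (191 − 86) = 105 mg/L as CaCO₃ × 834,000 L = 87,570 g as CaCO₃.
Moles of Ca²⁺ (1 mol Ca²⁺ ≡ 1 mol CaCO₃): 87,570 / 100.1 g/mol = 874.8 mol.
Mass of CaCl₂·2H₂O: 874.8 × 147 = 128,600 g.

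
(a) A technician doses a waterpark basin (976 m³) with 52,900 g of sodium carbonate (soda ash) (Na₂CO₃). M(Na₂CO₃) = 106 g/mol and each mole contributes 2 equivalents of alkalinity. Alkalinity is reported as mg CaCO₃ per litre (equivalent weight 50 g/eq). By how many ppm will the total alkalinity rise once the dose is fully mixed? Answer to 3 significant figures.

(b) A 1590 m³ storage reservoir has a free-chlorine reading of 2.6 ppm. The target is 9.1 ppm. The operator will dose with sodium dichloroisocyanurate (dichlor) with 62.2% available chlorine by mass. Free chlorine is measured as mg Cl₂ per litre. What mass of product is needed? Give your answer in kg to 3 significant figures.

(a) 51.1 ppm; (b) 16.6 kg

(a) Volume: 976 m³ = 976,000 L.
(a) Moles of Na₂CO₃: 52,900 g ÷ 106 g/mol = 499.1 mol → 998.1 eq of alkalinity.
(a) As CaCO₃: 998.1 eq × 50 g/eq = 49,910 g.
(a) Rise: 49,910 g / 976,000 L × 1000 = 51.13 mg/L.

(b) Volume: 1590 m³ = 1,590,000 L.
(b) Chlorine deficit: 9.1 − 2.6 = 6.5 ppm = 6.5 mg/L as Cl₂.
(b) Cl₂ equivalent needed: 6.5 mg/L × 1,590,000 L = 10,340,000 mg = 10,340 g.
(b) Product at 62.2% available chlorine: 10,340 / 0.622 = 16,620 g.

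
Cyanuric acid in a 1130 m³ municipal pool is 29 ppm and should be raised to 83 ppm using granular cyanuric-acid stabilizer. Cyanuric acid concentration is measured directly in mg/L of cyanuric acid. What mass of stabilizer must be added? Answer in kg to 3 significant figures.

61.0 kg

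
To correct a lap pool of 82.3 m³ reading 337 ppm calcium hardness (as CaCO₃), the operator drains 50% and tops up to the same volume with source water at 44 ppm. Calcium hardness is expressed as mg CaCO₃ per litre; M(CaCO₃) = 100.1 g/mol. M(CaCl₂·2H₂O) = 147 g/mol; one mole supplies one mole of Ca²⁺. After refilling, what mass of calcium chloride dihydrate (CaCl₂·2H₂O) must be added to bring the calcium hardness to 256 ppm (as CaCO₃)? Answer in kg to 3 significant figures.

7.92 kg

Volume: 82.3 m³ = 82,300 L.
After draining 50% and refilling: 337 × 0.50 + 44 × 0.50 = 190.5 ppm.
Deficit to target: 256 − 190.5 = 65.5 mg/L.
As CaCO₃: 65.5 mg/L × 82,300 L = 5391 g; ÷ 100.1 = 53.85 mol Ca²⁺.
Mass: 53.85 × 147 = 7916 g.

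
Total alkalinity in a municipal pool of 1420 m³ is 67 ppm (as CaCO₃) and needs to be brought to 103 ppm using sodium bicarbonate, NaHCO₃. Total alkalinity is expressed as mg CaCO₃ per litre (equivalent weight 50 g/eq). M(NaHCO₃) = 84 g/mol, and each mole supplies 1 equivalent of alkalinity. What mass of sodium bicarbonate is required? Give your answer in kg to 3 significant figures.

85.9 kg

Volume: 1420 m³ = 1,420,000 L.
Alkalinity to add: (103 − 67) = 36 mg/L as CaCO₃ × 1,420,000 L = 51,120 g as CaCO₃.
Equivalents: 51,120 g ÷ 50 g/eq = 1022 eq.
NaHCO₃ supplies 1 eq per mole → 1022 mol.
Mass: 1022 mol × 84 g/mol = 85,880 g.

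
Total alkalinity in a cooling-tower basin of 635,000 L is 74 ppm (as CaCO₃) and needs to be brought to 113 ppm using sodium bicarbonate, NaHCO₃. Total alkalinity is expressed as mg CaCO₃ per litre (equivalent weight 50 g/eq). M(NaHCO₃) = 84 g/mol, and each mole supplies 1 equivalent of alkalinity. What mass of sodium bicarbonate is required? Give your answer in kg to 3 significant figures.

Alkalinity to add: (113 − 74) = 39 mg/L as CaCO₃ × 635,000 L = 24,760 g as CaCO₃.
Equivalents: 24,760 g ÷ 50 g/eq = 495.3 eq.
NaHCO₃ supplies 1 eq per mole → 495.3 mol.
Mass: 495.3 mol × 84 g/mol = 41,610 g.

41.6 kg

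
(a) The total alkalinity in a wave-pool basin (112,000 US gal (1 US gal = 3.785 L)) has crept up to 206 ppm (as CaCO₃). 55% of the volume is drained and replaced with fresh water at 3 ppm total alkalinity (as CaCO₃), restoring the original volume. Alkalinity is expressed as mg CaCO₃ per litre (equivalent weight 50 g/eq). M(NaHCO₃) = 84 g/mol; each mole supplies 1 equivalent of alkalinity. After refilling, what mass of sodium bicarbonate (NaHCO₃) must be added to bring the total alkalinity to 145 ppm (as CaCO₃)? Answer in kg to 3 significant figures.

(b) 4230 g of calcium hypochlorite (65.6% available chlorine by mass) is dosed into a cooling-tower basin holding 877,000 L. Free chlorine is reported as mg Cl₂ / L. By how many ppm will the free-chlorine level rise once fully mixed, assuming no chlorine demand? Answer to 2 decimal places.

(a) Volume: 112,000 US gal × 3.785 L/gal = 423,920 L.
(a) After draining 55% and refilling: 206 × 0.45 + 3 × 0.55 = 94.35 ppm.
(a) Deficit to target: 145 − 94.35 = 50.65 mg/L.
(a) As CaCO₃: 50.65 mg/L × 423,920 L = 21,470 g; ÷ 50 g/eq ÷ 1 = 429.4 mol NaHCO₃.
(a) Mass: 429.4 × 84 = 36,070 g.

(b) Available chlorine delivered: 4230 g × 0.656 = 2775 g as Cl₂.
(b) Concentration rise: 2775 g / 877,000 L = 3.164 mg/L = 3.16 ppm.

(a) 36.1 kg; (b) 3.16 ppm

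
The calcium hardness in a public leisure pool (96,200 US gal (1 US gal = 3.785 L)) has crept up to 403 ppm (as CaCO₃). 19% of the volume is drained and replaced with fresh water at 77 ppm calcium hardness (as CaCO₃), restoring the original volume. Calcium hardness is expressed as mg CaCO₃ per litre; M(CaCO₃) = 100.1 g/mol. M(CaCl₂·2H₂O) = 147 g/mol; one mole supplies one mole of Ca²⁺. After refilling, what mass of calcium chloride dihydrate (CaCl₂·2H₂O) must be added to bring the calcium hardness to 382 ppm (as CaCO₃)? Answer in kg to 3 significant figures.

Volume: 96,200 US gal × 3.785 L/gal = 364,117 L.
After draining 19% and refilling: 403 × 0.81 + 77 × 0.19 = 341.06 ppm.
Deficit to target: 382 − 341.06 = 40.94 mg/L.
As CaCO₃: 40.94 mg/L × 364,117 L = 14,910 g; ÷ 100.1 = 148.9 mol Ca²⁺.
Mass: 148.9 × 147 = 21,890 g.

21.9 kg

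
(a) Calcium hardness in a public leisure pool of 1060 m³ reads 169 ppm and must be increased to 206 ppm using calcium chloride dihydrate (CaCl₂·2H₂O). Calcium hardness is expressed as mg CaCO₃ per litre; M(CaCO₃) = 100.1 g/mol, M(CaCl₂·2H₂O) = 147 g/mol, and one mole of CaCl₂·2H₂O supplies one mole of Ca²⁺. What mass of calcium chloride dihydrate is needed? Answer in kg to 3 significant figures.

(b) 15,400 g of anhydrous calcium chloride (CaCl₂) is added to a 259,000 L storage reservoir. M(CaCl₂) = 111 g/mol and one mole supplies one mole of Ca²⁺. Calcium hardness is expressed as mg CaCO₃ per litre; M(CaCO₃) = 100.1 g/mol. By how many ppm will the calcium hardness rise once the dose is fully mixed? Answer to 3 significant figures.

(a) 57.6 kg; (b) 53.6 ppm

(a) Volume: 1060 m³ = 1,060,000 L.
(a) Hardness to add: (206 − 169) = 37 mg/L as CaCO₃ × 1,060,000 L = 39,220 g as CaCO₃.
(a) Moles of Ca²⁺ (1 mol Ca²⁺ ≡ 1 mol CaCO₃): 39,220 / 100.1 g/mol = 391.8 mol.
(a) Mass of CaCl₂·2H₂O: 391.8 × 147 = 57,600 g.

(b) Moles of Ca²⁺: 15,400 g ÷ 111 g/mol = 138.7 mol.
(b) As CaCO₃: 138.7 mol × 100.1 g/mol = 13,890 g.
(b) Rise: 13,890 g / 259,000 L × 1000 = 53.62 mg/L.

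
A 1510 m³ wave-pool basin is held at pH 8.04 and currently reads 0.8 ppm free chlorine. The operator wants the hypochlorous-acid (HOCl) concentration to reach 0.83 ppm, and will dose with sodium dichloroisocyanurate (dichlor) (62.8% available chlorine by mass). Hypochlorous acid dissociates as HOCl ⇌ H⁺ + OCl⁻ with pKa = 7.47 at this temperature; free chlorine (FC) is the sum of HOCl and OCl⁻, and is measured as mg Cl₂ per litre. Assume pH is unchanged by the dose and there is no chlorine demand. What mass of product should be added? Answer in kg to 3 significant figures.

Volume: 1510 m³ = 1,510,000 L.
[OCl⁻]/[HOCl] = 10^(pH − pKa) = 10^(8.04 − 7.47) = 3.715; fraction as HOCl = 1/(1 + 3.715) = 0.2121.
Free chlorine required for 0.83 ppm HOCl: 0.83 / 0.2121 = 3.914 ppm.
FC to add: 3.914 − 0.8 = 3.114 mg/L as Cl₂.
Cl₂ equivalent: 3.114 mg/L × 1,510,000 L = 4702 g.
Product at 62.8% available Cl: 4702 / 0.628 = 7487 g.

7.49 kg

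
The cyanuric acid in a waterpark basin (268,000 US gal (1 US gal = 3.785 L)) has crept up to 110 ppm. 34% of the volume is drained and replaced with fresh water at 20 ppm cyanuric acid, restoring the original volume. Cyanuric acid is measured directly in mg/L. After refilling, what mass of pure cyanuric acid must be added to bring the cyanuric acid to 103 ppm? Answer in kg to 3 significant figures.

23.9 kg

Volume: 268,000 US gal × 3.785 L/gal = 1,014,380 L.
After draining 34% and refilling: 110 × 0.66 + 20 × 0.34 = 79.4 ppm.
Deficit to target: 103 − 79.4 = 23.6 mg/L.
Mass: 23.6 mg/L × 1,014,380 L = 23,940 g cyanuric acid.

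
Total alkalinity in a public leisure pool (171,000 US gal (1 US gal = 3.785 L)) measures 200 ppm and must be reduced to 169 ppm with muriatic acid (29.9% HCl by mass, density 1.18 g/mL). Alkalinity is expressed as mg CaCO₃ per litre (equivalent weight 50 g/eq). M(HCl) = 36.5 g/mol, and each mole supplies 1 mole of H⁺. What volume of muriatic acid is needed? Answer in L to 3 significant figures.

41.5 L

Volume: 171,000 US gal × 3.785 L/gal = 647,235 L.
Alkalinity to neutralize: (200 − 169) = 31 mg/L as CaCO₃ × 647,235 L = 20,060 g as CaCO₃.
Equivalents of H⁺ required: 20,060 ÷ 50 g/eq = 401.3 eq = 401.3 mol HCl.
Mass of HCl: 401.3 × 36.5 = 14,650 g.
Mass of 29.9% solution: 14,650 / 0.299 = 48,990 g.
Volume: 48,990 g ÷ 1.18 g/mL = 41,510 mL.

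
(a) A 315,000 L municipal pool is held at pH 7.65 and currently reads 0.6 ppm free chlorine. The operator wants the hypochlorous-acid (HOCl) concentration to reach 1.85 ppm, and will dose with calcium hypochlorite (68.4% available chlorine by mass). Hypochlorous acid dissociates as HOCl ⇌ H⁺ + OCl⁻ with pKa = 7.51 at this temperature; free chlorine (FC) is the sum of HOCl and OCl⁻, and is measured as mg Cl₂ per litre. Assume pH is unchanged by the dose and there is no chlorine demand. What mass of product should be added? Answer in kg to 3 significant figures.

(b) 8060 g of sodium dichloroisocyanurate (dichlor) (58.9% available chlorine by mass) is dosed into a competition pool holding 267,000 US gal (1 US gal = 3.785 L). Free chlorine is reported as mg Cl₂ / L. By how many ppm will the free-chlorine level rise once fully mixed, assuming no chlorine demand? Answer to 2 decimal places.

(a) 1.75 kg; (b) 4.70 ppm

(a) [OCl⁻]/[HOCl] = 10^(pH − pKa) = 10^(7.65 − 7.51) = 1.38; fraction as HOCl = 1/(1 + 1.38) = 0.4201.
(a) Free chlorine required for 1.85 ppm HOCl: 1.85 / 0.4201 = 4.404 ppm.
(a) FC to add: 4.404 − 0.6 = 3.804 mg/L as Cl₂.
(a) Cl₂ equivalent: 3.804 mg/L × 315,000 L = 1198 g.
(a) Product at 68.4% available Cl: 1198 / 0.684 = 1752 g.

(b) Volume: 267,000 US gal × 3.785 L/gal = 1,010,595 L.
(b) Available chlorine delivered: 8060 g × 0.589 = 4747 g as Cl₂.
(b) Concentration rise: 4747 g / 1,010,595 L = 4.698 mg/L = 4.70 ppm.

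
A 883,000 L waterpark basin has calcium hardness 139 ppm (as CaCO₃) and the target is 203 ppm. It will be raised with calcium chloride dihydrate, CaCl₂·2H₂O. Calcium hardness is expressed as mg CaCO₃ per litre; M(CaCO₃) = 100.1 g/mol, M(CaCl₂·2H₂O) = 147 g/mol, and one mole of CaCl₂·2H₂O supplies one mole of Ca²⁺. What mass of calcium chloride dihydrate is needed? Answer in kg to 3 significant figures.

83.0 kg

Hardness to add: (203 − 139) = 64 mg/L as CaCO₃ × 883,000 L = 56,510 g as CaCO₃.
Moles of Ca²⁺ (1 mol Ca²⁺ ≡ 1 mol CaCO₃): 56,510 / 100.1 g/mol = 564.6 mol.
Mass of CaCl₂·2H₂O: 564.6 × 147 = 82,990 g.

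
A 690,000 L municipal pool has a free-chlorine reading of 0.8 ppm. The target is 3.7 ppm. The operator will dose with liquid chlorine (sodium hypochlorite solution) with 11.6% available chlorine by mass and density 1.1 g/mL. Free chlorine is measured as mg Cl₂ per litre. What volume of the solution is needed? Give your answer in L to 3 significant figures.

15.7 L

Chlorine deficit: 3.7 − 0.8 = 2.9 ppm = 2.9 mg/L as Cl₂.
Cl₂ equivalent needed: 2.9 mg/L × 690,000 L = 2,001,000 mg = 2001 g.
Product at 11.6% available chlorine: 2001 / 0.116 = 17,250 g.
Volume at density 1.1 g/mL: 17,250 g ÷ 1.1 g/mL = 15,680 mL.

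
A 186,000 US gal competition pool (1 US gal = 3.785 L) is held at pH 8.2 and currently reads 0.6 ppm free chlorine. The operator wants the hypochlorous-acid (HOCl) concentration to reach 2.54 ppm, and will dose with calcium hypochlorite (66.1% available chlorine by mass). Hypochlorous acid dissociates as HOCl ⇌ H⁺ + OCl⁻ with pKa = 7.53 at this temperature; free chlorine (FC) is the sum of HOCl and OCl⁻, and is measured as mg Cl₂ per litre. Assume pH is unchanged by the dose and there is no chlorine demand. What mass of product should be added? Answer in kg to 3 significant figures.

14.7 kg

Volume: 186,000 US gal × 3.785 L/gal = 704,010 L.
[OCl⁻]/[HOCl] = 10^(pH − pKa) = 10^(8.2 − 7.53) = 4.677; fraction as HOCl = 1/(1 + 4.677) = 0.1761.
Free chlorine required for 2.54 ppm HOCl: 2.54 / 0.1761 = 14.42 ppm.
FC to add: 14.42 − 0.6 = 13.82 mg/L as Cl₂.
Cl₂ equivalent: 13.82 mg/L × 704,010 L = 9730 g.
Product at 66.1% available Cl: 9730 / 0.661 = 14,720 g.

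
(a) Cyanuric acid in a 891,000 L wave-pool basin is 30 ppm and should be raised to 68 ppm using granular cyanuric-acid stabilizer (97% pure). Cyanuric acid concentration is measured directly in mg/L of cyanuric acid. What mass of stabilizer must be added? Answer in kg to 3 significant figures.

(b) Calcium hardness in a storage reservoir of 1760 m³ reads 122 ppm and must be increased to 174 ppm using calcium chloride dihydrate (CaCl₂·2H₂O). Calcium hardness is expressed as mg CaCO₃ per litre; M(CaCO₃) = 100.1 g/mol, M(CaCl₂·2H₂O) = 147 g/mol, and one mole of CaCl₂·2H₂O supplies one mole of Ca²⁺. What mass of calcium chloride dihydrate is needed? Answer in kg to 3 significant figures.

(a) CYA to add: (68 − 30) = 38 mg/L × 891,000 L = 33,860 g cyanuric acid.
(a) At 97% purity: 33,860 / 0.97 = 34,910 g product.

(b) Volume: 1760 m³ = 1,760,000 L.
(b) Hardness to add: (174 − 122) = 52 mg/L as CaCO₃ × 1,760,000 L = 91,520 g as CaCO₃.
(b) Moles of Ca²⁺ (1 mol Ca²⁺ ≡ 1 mol CaCO₃): 91,520 / 100.1 g/mol = 914.3 mol.
(b) Mass of CaCl₂·2H₂O: 914.3 × 147 = 134,400 g.

(a) 34.9 kg; (b) 134 kg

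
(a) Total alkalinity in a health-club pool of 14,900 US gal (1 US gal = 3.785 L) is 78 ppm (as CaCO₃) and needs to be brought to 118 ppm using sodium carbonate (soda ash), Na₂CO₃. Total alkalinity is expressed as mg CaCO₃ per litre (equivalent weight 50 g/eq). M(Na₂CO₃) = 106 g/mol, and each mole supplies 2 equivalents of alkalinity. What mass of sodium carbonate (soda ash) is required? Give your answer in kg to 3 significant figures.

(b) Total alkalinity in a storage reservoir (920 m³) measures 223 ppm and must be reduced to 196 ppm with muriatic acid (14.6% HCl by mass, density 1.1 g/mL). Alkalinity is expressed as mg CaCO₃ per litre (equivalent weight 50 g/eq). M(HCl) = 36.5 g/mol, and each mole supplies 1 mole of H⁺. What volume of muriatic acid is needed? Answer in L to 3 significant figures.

(a) 2.39 kg; (b) 113 L

(a) Volume: 14,900 US gal × 3.785 L/gal = 56,396 L.
(a) Alkalinity to add: (118 − 78) = 40 mg/L as CaCO₃ × 56,396 L = 2256 g as CaCO₃.
(a) Equivalents: 2256 g ÷ 50 g/eq = 45.12 eq.
(a) Each mole of Na₂CO₃ supplies 2 eq, so 45.12 / 2 = 22.56 mol.
(a) Mass: 22.56 mol × 106 g/mol = 2391 g.

(b) Volume: 920 m³ = 920,000 L.
(b) Alkalinity to neutralize: (223 − 196) = 27 mg/L as CaCO₃ × 920,000 L = 24,840 g as CaCO₃.
(b) Equivalents of H⁺ required: 24,840 ÷ 50 g/eq = 496.8 eq = 496.8 mol HCl.
(b) Mass of HCl: 496.8 × 36.5 = 18,130 g.
(b) Mass of 14.6% solution: 18,130 / 0.146 = 124,200 g.
(b) Volume: 124,200 g ÷ 1.1 g/mL = 112,900 mL.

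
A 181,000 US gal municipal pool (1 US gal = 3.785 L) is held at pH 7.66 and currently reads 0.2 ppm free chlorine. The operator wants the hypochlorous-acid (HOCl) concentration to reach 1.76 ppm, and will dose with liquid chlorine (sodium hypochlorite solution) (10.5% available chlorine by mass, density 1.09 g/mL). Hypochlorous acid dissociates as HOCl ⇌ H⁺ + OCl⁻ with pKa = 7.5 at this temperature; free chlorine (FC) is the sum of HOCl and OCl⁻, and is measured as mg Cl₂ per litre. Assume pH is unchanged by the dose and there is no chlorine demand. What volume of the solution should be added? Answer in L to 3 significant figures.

24.6 L

Volume: 181,000 US gal × 3.785 L/gal = 685,085 L.
[OCl⁻]/[HOCl] = 10^(pH − pKa) = 10^(7.66 − 7.5) = 1.445; fraction as HOCl = 1/(1 + 1.445) = 0.4089.
Free chlorine required for 1.76 ppm HOCl: 1.76 / 0.4089 = 4.304 ppm.
FC to add: 4.304 − 0.2 = 4.104 mg/L as Cl₂.
Cl₂ equivalent: 4.104 mg/L × 685,085 L = 2812 g.
Product at 10.5% available Cl: 2812 / 0.105 = 26,780 g.
Volume: 26,780 g ÷ 1.09 g/mL = 24,570 mL.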